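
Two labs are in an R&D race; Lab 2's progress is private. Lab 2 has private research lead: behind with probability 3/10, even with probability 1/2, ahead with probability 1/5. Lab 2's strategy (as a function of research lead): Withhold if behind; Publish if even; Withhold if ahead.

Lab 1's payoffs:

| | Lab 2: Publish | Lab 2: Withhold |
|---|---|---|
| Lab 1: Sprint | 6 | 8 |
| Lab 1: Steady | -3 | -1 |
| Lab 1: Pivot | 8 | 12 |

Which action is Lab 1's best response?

Compute Lab 1's expected payoff for each action, taking the expectation over Lab 2's type.
E[Sprint] = 3/10·(8) + 1/2·(6) + 1/5·(8) = 7
E[Steady] = 3/10·(-1) + 1/2·(-3) + 1/5·(-1) = -2
E[Pivot] = 3/10·(12) + 1/2·(8) + 1/5·(12) = 10
Best response: Pivot (10 is the largest).

Pivot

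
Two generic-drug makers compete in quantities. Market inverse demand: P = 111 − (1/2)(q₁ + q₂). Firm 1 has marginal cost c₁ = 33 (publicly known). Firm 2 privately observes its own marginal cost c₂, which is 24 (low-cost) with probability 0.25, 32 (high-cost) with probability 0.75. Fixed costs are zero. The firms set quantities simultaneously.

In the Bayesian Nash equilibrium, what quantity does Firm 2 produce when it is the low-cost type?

62

Type-c best response for Firm 2: q₂(c) = (111 − c) − q₁/2.
Firm 1 maximizes expected profit; its first-order condition is 111 − q₁ − (1/2)E[q₂] − 33 = 0.
Substituting E[q₂] and solving: E[c₂] = 30, so q₁ = (111 − 2·33 + 30)/(3/2) = 50.
q₂(low-cost) = (111 − 24 − (1/2)·50) = 62.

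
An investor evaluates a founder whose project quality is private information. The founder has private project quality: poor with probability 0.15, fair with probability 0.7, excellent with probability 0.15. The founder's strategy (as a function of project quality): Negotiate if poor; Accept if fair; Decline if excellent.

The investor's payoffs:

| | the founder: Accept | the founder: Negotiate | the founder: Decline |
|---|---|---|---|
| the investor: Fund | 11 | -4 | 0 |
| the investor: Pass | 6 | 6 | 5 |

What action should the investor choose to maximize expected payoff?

Fund

Compute the investor's expected payoff for each action, taking the expectation over the founder's type.
E[Fund] = 0.15·(-4) + 0.7·(11) + 0.15·(0) = 7.1
E[Pass] = 0.15·(6) + 0.7·(6) + 0.15·(5) = 5.85
Best response: Fund (7.1 is the largest).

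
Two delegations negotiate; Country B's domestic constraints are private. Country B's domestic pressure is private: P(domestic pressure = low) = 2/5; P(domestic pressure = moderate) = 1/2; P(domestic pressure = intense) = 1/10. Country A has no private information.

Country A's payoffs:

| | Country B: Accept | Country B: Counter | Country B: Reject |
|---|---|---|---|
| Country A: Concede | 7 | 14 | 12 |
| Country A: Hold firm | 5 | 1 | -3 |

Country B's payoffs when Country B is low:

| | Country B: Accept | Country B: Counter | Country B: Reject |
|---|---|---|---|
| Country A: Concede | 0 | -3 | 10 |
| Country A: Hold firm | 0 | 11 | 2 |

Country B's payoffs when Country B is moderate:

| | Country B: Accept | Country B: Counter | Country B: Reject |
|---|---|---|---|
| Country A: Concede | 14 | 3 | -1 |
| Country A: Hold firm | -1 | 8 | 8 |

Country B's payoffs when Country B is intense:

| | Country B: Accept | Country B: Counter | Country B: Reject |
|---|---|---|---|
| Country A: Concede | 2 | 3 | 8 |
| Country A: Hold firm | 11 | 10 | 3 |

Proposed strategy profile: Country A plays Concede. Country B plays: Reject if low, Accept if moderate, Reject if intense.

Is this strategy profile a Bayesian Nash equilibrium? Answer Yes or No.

Yes

Country A plays Concede: E[Concede] = 2/5·(12) + 1/2·(7) + 1/10·(12) = 19/2; E[Hold firm] = 1. Best-responding. ✓
Country B (domestic pressure low), facing Concede: Accept gives 0, Counter gives -3, Reject gives 10. Proposed Reject is best. ✓
Country B (domestic pressure moderate), facing Concede: Accept gives 14, Counter gives 3, Reject gives -1. Proposed Accept is best. ✓
Country B (domestic pressure intense), facing Concede: Accept gives 2, Counter gives 3, Reject gives 8. Proposed Reject is best. ✓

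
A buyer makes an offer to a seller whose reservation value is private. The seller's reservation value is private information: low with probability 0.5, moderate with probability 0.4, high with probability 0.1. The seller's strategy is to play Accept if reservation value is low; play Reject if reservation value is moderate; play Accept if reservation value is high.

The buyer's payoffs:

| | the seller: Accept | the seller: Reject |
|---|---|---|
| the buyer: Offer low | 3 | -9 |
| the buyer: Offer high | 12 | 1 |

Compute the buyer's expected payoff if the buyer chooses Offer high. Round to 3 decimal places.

E[Offer high] = 0.5·12 + 0.4·1 + 0.1·12 = 6 + 0.4 + 1.2 = 7.6

7.600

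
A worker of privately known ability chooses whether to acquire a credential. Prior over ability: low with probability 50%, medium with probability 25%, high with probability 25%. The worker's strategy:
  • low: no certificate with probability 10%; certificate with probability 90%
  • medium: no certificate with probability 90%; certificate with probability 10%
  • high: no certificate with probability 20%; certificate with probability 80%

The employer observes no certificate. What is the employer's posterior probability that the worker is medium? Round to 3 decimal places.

Apply Bayes' rule using the sender's strategy as the likelihood.
P(no certificate) = 0.5·0.1 + 0.25·0.9 + 0.25·0.2 = 0.325
P(medium | no certificate) = (0.25·0.9) / 0.325 = 0.225 / 0.325 = 0.692308

0.692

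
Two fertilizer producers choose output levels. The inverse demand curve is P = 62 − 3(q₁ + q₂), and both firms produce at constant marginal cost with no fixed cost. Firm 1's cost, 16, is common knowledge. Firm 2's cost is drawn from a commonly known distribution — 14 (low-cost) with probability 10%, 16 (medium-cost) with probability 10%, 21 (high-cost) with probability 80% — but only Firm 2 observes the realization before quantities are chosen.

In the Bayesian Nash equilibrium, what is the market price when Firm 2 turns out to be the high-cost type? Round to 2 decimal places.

Type-c best response for Firm 2: q₂(c) = (62 − c)/6 − q₁/2.
Firm 1 maximizes expected profit; its first-order condition is 62 − 6q₁ − 3E[q₂] − 16 = 0.
Substituting E[q₂] and solving: E[c₂] = 19.8, so q₁ = (62 − 2·16 + 19.8)/9 = 5.53333.
q₂(high-cost) = 4.06667, so P = 62 − 3·(5.53333 + 4.06667) = 33.2.

33.20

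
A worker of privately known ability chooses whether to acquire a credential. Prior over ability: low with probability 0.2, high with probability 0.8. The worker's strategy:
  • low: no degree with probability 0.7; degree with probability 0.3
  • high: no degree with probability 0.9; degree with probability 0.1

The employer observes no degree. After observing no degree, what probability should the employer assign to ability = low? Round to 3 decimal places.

0.163

P(no degree) = 0.2·0.7 + 0.8·0.9 = 0.86
P(low | no degree) = (0.2·0.7) / 0.86 = 0.14 / 0.86 = 0.162791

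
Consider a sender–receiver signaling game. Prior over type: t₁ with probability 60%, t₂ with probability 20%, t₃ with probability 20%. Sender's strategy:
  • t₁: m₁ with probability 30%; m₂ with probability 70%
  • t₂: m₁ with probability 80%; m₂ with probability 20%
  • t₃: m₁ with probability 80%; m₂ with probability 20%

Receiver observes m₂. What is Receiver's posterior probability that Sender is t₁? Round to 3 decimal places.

P(m₂) = 0.6·0.7 + 0.2·0.2 + 0.2·0.2 = 0.5
P(t₁ | m₂) = (0.6·0.7) / 0.5 = 0.42 / 0.5 = 0.84

0.840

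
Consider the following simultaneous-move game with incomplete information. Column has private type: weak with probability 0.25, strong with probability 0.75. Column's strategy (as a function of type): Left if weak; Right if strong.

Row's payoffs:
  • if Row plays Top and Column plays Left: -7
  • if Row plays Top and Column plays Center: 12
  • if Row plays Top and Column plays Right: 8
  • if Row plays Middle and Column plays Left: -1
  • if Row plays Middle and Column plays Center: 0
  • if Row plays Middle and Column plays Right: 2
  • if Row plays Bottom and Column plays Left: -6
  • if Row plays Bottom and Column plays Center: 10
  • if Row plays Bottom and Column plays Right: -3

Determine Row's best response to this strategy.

E[Top] = 0.25·(-7) + 0.75·(8) = 4.25
E[Middle] = 0.25·(-1) + 0.75·(2) = 1.25
E[Bottom] = 0.25·(-6) + 0.75·(-3) = -3.75
Best response: Top (4.25 is the largest).

Top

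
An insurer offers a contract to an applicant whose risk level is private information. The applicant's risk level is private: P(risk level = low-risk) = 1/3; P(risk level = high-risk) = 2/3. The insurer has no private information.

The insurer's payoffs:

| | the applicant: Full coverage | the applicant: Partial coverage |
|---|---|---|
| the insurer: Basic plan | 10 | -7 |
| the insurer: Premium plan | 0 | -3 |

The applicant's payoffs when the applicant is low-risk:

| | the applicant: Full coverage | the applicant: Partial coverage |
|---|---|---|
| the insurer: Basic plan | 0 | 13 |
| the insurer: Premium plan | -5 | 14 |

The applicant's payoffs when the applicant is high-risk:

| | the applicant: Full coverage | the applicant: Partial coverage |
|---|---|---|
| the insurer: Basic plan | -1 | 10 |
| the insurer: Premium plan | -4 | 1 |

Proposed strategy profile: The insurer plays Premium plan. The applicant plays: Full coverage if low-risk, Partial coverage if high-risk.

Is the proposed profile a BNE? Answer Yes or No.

No

The insurer plays Premium plan: E[Premium plan] = 1/3·(0) + 2/3·(-3) = -2; E[Basic plan] = -4/3. Not best-responding. ✗
The applicant (risk level low-risk), facing Premium plan: Full coverage gives -5, Partial coverage gives 14. Proposed Full coverage is not best — profitable deviation exists. ✗
The applicant (risk level high-risk), facing Premium plan: Full coverage gives -4, Partial coverage gives 1. Proposed Partial coverage is best. ✓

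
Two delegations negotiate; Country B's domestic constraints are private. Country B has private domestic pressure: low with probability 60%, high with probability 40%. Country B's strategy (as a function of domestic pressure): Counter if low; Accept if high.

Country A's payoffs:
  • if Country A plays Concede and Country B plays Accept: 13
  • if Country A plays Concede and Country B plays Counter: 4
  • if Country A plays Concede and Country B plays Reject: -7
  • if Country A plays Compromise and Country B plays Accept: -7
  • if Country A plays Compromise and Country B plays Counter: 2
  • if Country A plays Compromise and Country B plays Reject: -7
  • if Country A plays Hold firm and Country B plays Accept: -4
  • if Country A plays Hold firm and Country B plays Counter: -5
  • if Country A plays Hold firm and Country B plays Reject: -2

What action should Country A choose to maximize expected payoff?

Concede

Compute Country A's expected payoff for each action, taking the expectation over Country B's type.
E[Concede] = 0.6·(4) + 0.4·(13) = 7.6
E[Compromise] = 0.6·(2) + 0.4·(-7) = -1.6
E[Hold firm] = 0.6·(-5) + 0.4·(-4) = -4.6
Best response: Concede (7.6 is the largest).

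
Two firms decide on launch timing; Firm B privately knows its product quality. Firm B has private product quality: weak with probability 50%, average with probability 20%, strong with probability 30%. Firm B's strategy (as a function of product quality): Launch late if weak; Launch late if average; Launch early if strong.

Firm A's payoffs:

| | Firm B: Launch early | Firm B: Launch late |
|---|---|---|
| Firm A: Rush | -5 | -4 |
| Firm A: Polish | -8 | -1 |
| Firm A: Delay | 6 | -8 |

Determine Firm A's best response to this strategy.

E[Rush] = 0.5·(-4) + 0.2·(-4) + 0.3·(-5) = -4.3
E[Polish] = 0.5·(-1) + 0.2·(-1) + 0.3·(-8) = -3.1
E[Delay] = 0.5·(-8) + 0.2·(-8) + 0.3·(6) = -3.8
Best response: Polish (-3.1 is the largest).

Polish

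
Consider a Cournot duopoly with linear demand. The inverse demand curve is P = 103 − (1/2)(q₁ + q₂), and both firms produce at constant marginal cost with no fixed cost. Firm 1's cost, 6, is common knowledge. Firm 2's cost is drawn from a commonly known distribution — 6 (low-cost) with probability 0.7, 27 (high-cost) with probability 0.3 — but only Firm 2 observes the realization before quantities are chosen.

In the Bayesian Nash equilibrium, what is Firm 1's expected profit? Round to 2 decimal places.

Each type of Firm 2 best-responds to q₁; Firm 1 best-responds to the expected q₂ over Firm 2's types.
Firm 2 with cost c maximizes (103 − (1/2)(q₁+q₂) − c)·q₂, giving q₂(c) = (103 − c − (1/2)q₁).
E[c₂] = 0.7·6 + 0.3·27 = 12.3
Firm 1's FOC against E[q₂] yields q₁ = (103 − 2·6 + E[c₂])/(3/2) = (103 − 12 + 12.3)/(3/2) = 68.8667.
E[P] = 103 − (1/2)·(q₁ + E[q₂]) = 40.4333; Firm 1's expected profit = (E[P] − 6)·q₁ = (40.4333 − 6)·68.8667 = 2371.31.

2371.31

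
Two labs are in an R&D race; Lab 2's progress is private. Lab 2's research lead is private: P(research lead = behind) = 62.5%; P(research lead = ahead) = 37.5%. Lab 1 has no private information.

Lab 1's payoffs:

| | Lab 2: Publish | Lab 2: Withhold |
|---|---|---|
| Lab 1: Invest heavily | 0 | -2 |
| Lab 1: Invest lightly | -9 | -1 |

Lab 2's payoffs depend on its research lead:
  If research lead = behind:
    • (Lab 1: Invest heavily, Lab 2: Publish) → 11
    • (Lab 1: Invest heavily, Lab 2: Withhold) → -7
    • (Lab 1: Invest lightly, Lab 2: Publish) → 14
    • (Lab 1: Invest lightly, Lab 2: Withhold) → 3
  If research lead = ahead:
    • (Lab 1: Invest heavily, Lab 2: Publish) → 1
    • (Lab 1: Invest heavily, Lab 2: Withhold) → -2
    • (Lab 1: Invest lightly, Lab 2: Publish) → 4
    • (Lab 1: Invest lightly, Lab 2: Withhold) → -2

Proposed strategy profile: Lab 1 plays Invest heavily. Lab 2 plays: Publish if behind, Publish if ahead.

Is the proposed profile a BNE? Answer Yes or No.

Yes

A profile is a BNE iff every type of every player is best-responding given beliefs about the other side.
Lab 1 plays Invest heavily: E[Invest heavily] = 0.625·(0) + 0.375·(0) = 0; E[Invest lightly] = -9. Best-responding. ✓
Lab 2 (research lead behind), facing Invest heavily: Publish gives 11, Withhold gives -7. Proposed Publish is best. ✓
Lab 2 (research lead ahead), facing Invest heavily: Publish gives 1, Withhold gives -2. Proposed Publish is best. ✓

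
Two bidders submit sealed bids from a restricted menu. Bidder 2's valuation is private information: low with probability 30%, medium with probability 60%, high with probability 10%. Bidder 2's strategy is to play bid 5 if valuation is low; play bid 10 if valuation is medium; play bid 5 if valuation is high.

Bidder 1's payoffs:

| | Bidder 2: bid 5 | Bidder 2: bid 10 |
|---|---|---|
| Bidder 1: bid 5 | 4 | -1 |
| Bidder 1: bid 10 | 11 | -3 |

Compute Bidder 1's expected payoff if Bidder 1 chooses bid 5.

1

E[bid 5] = 0.3·4 + 0.6·(-1) + 0.1·4 = 1.2 + (-0.6) + 0.4 = 1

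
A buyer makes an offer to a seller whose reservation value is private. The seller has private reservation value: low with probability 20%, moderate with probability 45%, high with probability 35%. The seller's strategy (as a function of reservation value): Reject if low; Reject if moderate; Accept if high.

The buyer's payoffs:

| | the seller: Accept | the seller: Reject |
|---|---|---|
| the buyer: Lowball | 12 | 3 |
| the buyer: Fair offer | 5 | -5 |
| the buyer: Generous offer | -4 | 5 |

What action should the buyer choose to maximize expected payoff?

Lowball

Compute the buyer's expected payoff for each action, taking the expectation over the seller's type.
E[Lowball] = 0.2·(3) + 0.45·(3) + 0.35·(12) = 6.15
E[Fair offer] = 0.2·(-5) + 0.45·(-5) + 0.35·(5) = -1.5
E[Generous offer] = 0.2·(5) + 0.45·(5) + 0.35·(-4) = 1.85
Best response: Lowball (6.15 is the largest).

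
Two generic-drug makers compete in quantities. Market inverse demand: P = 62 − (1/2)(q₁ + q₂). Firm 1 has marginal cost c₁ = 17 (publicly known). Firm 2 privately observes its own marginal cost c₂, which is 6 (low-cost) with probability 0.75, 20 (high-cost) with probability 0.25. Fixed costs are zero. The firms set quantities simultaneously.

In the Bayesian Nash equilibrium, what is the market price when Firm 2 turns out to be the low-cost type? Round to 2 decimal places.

27.75

Type-c best response for Firm 2: q₂(c) = (62 − c) − q₁/2.
Firm 1 maximizes expected profit; its first-order condition is 62 − q₁ − (1/2)E[q₂] − 17 = 0.
Substituting E[q₂] and solving: E[c₂] = 9.5, so q₁ = (62 − 2·17 + 9.5)/(3/2) = 25.
q₂(low-cost) = 43.5, so P = 62 − (1/2)·(25 + 43.5) = 27.75.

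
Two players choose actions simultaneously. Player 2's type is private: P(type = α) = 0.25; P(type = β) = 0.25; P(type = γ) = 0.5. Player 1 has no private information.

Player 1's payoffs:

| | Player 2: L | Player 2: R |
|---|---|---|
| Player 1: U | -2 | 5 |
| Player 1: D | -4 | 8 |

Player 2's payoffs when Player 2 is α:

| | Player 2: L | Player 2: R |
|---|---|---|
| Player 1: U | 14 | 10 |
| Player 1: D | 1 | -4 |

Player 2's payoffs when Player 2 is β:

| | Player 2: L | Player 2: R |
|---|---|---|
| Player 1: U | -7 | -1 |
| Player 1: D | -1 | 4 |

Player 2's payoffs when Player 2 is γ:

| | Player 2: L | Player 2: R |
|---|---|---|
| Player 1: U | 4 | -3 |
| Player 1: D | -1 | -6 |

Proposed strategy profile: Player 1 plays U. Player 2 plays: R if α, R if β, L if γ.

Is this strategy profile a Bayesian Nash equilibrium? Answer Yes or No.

No

Player 1 plays U: E[U] = 0.25·(5) + 0.25·(5) + 0.5·(-2) = 1.5; E[D] = 2. Not best-responding. ✗
Player 2 (type α), facing U: L gives 14, R gives 10. Proposed R is not best — profitable deviation exists. ✗
Player 2 (type β), facing U: L gives -7, R gives -1. Proposed R is best. ✓
Player 2 (type γ), facing U: L gives 4, R gives -3. Proposed L is best. ✓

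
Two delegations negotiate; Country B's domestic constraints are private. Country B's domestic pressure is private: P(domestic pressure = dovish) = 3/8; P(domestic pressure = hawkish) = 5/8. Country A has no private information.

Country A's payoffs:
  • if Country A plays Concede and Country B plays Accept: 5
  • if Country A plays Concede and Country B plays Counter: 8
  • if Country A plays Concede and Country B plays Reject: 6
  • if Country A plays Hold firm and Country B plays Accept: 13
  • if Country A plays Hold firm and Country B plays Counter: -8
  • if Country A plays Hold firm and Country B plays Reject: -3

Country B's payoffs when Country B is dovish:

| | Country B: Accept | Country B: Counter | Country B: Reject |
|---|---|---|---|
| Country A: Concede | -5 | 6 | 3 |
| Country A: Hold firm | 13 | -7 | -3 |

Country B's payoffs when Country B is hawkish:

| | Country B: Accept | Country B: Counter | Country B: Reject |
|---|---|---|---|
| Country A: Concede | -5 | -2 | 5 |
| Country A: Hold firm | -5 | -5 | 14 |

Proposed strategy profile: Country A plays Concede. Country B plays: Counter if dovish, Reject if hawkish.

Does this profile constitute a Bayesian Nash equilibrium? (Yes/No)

Yes

Country A plays Concede: E[Concede] = 3/8·(8) + 5/8·(6) = 27/4; E[Hold firm] = -39/8. Best-responding. ✓
Country B (domestic pressure dovish), facing Concede: Accept gives -5, Counter gives 6, Reject gives 3. Proposed Counter is best. ✓
Country B (domestic pressure hawkish), facing Concede: Accept gives -5, Counter gives -2, Reject gives 5. Proposed Reject is best. ✓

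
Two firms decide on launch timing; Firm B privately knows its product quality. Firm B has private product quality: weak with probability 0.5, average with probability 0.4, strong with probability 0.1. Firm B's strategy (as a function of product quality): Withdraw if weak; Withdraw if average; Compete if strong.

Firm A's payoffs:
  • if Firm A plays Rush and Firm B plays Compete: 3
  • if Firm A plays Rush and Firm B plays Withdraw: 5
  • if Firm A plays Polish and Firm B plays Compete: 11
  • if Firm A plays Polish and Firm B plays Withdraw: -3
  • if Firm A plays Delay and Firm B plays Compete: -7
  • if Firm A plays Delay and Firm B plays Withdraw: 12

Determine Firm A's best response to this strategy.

E[Rush] = 0.5·(5) + 0.4·(5) + 0.1·(3) = 4.8
E[Polish] = 0.5·(-3) + 0.4·(-3) + 0.1·(11) = -1.6
E[Delay] = 0.5·(12) + 0.4·(12) + 0.1·(-7) = 10.1
Best response: Delay (10.1 is the largest).

Delay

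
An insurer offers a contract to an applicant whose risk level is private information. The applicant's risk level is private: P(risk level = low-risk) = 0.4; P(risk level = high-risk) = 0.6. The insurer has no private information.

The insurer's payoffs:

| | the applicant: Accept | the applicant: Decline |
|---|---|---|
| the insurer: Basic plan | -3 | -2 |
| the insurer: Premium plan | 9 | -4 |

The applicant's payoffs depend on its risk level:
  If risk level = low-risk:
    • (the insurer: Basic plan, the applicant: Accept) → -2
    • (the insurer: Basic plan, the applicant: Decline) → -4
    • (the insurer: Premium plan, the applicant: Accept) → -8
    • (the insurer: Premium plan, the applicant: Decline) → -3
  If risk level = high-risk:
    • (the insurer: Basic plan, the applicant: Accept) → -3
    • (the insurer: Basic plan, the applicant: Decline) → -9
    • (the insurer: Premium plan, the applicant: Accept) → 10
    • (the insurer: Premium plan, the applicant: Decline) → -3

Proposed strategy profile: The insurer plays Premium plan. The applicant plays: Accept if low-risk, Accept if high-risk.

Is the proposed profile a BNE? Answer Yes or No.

A profile is a BNE iff every type of every player is best-responding given beliefs about the other side.
The insurer plays Premium plan: E[Premium plan] = 0.4·(9) + 0.6·(9) = 9; E[Basic plan] = -3. Best-responding. ✓
The applicant (risk level low-risk), facing Premium plan: Accept gives -8, Decline gives -3. Proposed Accept is not best — profitable deviation exists. ✗
The applicant (risk level high-risk), facing Premium plan: Accept gives 10, Decline gives -3. Proposed Accept is best. ✓

No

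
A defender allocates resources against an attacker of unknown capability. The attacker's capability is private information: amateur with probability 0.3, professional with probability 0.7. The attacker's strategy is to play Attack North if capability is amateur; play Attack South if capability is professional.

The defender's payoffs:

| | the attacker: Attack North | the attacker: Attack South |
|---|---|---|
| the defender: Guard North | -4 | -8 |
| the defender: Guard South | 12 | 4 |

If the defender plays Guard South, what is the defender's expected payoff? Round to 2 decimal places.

6.40

E[Guard South] = 0.3·12 + 0.7·4 = 3.6 + 2.8 = 6.4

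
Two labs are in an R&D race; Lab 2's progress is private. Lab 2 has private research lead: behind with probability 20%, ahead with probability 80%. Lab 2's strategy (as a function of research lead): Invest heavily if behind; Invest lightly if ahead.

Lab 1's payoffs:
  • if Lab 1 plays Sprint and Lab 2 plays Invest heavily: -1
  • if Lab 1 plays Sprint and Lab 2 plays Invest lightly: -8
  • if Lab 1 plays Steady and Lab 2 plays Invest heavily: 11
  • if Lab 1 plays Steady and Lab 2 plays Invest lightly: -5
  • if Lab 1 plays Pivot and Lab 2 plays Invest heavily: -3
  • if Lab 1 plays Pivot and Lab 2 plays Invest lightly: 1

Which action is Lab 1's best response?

Pivot

Compute Lab 1's expected payoff for each action, taking the expectation over Lab 2's type.
E[Sprint] = 0.2·(-1) + 0.8·(-8) = -6.6
E[Steady] = 0.2·(11) + 0.8·(-5) = -1.8
E[Pivot] = 0.2·(-3) + 0.8·(1) = 0.2
Best response: Pivot (0.2 is the largest).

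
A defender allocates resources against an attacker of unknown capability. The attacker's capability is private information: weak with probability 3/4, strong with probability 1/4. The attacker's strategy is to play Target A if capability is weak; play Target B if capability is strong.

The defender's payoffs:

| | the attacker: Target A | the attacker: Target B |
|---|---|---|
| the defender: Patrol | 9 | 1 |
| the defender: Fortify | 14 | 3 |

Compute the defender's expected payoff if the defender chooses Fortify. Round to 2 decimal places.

11.25

Take the expectation over the attacker's capability, weighting each type's action by its prior probability.
E[Fortify] = 3/4·14 + 1/4·3 = 21/2 + 3/4 = 45/4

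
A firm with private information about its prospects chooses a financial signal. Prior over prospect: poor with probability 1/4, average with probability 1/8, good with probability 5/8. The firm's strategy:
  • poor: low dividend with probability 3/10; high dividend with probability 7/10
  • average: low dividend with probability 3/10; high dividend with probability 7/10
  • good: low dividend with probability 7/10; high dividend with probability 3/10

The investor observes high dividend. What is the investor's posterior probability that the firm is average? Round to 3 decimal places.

Apply Bayes' rule using the sender's strategy as the likelihood.
P(high dividend) = (1/4)·(7/10) + (1/8)·(7/10) + (5/8)·(3/10) = 9/20
P(average | high dividend) = ((1/8)·(7/10)) / (9/20) = (7/80) / (9/20) = 7/36

0.194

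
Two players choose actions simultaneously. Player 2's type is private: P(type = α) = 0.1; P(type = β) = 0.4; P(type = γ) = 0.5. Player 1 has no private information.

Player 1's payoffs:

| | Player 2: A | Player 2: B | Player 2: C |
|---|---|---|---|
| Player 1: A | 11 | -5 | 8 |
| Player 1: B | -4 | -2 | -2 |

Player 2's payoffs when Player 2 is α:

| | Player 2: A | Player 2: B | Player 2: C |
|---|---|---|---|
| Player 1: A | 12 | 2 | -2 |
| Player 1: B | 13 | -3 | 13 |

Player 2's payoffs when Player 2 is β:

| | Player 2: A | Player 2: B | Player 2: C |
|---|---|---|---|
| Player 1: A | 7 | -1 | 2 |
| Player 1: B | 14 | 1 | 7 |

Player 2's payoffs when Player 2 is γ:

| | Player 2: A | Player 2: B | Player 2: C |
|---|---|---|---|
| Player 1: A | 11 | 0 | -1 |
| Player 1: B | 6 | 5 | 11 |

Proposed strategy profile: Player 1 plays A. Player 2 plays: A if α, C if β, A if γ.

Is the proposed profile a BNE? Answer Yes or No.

No

Player 1 plays A: E[A] = 0.1·(11) + 0.4·(8) + 0.5·(11) = 9.8; E[B] = -3.2. Best-responding. ✓
Player 2 (type α), facing A: A gives 12, B gives 2, C gives -2. Proposed A is best. ✓
Player 2 (type β), facing A: A gives 7, B gives -1, C gives 2. Proposed C is not best — profitable deviation exists. ✗
Player 2 (type γ), facing A: A gives 11, B gives 0, C gives -1. Proposed A is best. ✓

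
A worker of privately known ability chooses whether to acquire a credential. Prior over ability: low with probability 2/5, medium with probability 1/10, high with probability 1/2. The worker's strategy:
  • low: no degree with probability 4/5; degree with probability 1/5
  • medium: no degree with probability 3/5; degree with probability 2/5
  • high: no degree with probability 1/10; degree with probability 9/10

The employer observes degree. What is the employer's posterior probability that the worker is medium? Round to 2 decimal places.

0.07

Apply Bayes' rule using the sender's strategy as the likelihood.
P(degree) = (2/5)·(1/5) + (1/10)·(2/5) + (1/2)·(9/10) = 57/100
P(medium | degree) = ((1/10)·(2/5)) / (57/100) = (1/25) / (57/100) = 4/57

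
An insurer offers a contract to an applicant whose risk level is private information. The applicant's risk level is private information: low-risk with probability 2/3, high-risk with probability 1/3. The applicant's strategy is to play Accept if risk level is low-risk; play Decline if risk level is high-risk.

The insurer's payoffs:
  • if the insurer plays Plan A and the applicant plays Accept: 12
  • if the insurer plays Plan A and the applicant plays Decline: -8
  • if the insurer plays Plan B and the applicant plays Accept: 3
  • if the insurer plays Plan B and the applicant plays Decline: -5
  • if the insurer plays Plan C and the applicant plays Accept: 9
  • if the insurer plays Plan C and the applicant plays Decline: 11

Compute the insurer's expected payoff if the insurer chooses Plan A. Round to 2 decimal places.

5.33

Take the expectation over the applicant's risk level, weighting each type's action by its prior probability.
E[Plan A] = 2/3·12 + 1/3·(-8) = 8 + (-8/3) = 16/3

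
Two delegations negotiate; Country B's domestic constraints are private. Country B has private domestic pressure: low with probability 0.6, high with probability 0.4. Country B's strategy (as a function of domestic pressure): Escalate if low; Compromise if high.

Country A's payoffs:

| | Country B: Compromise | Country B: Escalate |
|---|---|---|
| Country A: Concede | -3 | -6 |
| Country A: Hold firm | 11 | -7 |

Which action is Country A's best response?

Hold firm

E[Concede] = 0.6·(-6) + 0.4·(-3) = -4.8
E[Hold firm] = 0.6·(-7) + 0.4·(11) = 0.2
Best response: Hold firm (0.2 is the largest).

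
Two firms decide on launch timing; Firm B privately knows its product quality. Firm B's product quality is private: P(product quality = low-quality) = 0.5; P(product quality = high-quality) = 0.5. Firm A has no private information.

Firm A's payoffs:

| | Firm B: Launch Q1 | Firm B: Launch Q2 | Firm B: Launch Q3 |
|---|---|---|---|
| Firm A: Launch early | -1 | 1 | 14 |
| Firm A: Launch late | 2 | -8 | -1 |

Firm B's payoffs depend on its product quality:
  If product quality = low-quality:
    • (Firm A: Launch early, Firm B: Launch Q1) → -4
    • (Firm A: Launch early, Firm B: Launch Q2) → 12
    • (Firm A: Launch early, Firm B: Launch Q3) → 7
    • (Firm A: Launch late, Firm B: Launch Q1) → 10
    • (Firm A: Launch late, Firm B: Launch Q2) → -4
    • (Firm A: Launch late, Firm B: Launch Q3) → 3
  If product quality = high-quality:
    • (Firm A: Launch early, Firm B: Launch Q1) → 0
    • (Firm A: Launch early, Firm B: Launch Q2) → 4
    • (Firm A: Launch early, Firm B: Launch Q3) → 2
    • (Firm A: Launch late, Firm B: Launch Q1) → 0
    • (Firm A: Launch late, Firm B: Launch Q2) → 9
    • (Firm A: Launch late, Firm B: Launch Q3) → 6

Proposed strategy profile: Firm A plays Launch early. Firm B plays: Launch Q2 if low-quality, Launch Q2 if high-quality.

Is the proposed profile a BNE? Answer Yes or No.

A profile is a BNE iff every type of every player is best-responding given beliefs about the other side.
Firm A plays Launch early: E[Launch early] = 0.5·(1) + 0.5·(1) = 1; E[Launch late] = -8. Best-responding. ✓
Firm B (product quality low-quality), facing Launch early: Launch Q1 gives -4, Launch Q2 gives 12, Launch Q3 gives 7. Proposed Launch Q2 is best. ✓
Firm B (product quality high-quality), facing Launch early: Launch Q1 gives 0, Launch Q2 gives 4, Launch Q3 gives 2. Proposed Launch Q2 is best. ✓

Yes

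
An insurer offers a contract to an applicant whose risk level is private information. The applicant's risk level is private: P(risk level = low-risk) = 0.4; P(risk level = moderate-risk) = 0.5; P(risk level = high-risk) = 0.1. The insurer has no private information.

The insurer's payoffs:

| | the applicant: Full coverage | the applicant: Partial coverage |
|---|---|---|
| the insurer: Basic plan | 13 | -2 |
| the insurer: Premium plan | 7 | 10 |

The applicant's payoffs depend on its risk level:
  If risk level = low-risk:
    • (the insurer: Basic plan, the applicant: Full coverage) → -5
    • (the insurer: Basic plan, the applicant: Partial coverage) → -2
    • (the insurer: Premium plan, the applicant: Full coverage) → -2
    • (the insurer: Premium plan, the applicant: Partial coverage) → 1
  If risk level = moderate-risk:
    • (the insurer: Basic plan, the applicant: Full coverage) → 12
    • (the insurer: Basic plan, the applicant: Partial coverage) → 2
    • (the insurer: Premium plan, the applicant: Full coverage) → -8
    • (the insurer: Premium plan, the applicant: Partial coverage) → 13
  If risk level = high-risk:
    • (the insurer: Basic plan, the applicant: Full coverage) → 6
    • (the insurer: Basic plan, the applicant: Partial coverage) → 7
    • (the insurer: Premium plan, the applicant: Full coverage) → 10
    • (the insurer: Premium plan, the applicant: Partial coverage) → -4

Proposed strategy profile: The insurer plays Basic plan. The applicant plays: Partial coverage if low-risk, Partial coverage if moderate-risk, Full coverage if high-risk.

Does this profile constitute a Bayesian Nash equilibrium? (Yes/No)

No

The insurer plays Basic plan: E[Basic plan] = 0.4·(-2) + 0.5·(-2) + 0.1·(13) = -0.5; E[Premium plan] = 9.7. Not best-responding. ✗
The applicant (risk level low-risk), facing Basic plan: Full coverage gives -5, Partial coverage gives -2. Proposed Partial coverage is best. ✓
The applicant (risk level moderate-risk), facing Basic plan: Full coverage gives 12, Partial coverage gives 2. Proposed Partial coverage is not best — profitable deviation exists. ✗
The applicant (risk level high-risk), facing Basic plan: Full coverage gives 6, Partial coverage gives 7. Proposed Full coverage is not best — profitable deviation exists. ✗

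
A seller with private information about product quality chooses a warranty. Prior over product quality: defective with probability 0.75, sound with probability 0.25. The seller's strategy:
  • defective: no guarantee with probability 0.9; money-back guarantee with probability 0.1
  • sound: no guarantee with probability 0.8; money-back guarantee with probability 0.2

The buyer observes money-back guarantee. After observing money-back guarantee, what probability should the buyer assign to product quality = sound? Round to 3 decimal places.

0.400

Apply Bayes' rule using the sender's strategy as the likelihood.
P(money-back guarantee) = 0.75·0.1 + 0.25·0.2 = 0.125
P(sound | money-back guarantee) = (0.25·0.2) / 0.125 = 0.05 / 0.125 = 0.4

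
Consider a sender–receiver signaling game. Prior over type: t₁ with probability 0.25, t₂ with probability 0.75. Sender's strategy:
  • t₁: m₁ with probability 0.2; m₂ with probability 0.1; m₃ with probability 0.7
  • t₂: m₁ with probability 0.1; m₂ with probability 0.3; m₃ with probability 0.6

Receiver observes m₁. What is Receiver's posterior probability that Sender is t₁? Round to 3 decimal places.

0.400

Apply Bayes' rule using the sender's strategy as the likelihood.
P(m₁) = 0.25·0.2 + 0.75·0.1 = 0.125
P(t₁ | m₁) = (0.25·0.2) / 0.125 = 0.05 / 0.125 = 0.4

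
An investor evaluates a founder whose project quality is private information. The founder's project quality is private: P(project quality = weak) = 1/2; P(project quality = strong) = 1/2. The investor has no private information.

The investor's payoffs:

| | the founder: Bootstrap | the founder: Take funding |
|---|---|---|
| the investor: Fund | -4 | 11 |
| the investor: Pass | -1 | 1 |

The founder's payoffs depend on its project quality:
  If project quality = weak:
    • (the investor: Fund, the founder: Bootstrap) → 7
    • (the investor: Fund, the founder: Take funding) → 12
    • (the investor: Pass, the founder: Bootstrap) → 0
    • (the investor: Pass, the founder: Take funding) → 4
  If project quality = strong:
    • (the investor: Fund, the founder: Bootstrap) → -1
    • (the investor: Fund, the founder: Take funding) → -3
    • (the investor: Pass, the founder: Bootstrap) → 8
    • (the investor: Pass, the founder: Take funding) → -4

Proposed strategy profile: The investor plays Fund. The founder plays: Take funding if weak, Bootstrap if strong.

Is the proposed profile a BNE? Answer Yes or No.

Yes

The investor plays Fund: E[Fund] = 1/2·(11) + 1/2·(-4) = 7/2; E[Pass] = 0. Best-responding. ✓
The founder (project quality weak), facing Fund: Bootstrap gives 7, Take funding gives 12. Proposed Take funding is best. ✓
The founder (project quality strong), facing Fund: Bootstrap gives -1, Take funding gives -3. Proposed Bootstrap is best. ✓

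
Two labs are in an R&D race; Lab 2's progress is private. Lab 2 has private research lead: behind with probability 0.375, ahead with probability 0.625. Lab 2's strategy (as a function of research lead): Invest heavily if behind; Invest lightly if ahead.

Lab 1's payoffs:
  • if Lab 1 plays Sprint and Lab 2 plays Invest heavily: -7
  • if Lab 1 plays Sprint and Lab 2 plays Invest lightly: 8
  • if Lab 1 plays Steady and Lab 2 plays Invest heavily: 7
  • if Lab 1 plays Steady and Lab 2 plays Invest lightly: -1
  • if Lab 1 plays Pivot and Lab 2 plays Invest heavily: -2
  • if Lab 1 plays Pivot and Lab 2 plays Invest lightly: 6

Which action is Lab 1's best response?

Compute Lab 1's expected payoff for each action, taking the expectation over Lab 2's type.
E[Sprint] = 0.375·(-7) + 0.625·(8) = 2.375
E[Steady] = 0.375·(7) + 0.625·(-1) = 2
E[Pivot] = 0.375·(-2) + 0.625·(6) = 3
Best response: Pivot (3 is the largest).

Pivot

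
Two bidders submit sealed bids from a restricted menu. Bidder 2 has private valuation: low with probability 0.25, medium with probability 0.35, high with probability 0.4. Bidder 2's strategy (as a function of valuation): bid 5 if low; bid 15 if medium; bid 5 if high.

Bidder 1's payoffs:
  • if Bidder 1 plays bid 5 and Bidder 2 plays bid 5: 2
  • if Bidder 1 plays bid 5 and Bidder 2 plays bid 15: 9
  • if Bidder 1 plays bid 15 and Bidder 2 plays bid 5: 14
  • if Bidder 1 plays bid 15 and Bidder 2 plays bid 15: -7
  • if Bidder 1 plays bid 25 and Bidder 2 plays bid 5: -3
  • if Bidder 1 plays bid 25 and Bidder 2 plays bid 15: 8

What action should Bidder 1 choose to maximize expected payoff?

E[bid 5] = 0.25·(2) + 0.35·(9) + 0.4·(2) = 4.45
E[bid 15] = 0.25·(14) + 0.35·(-7) + 0.4·(14) = 6.65
E[bid 25] = 0.25·(-3) + 0.35·(8) + 0.4·(-3) = 0.85
Best response: bid 15 (6.65 is the largest).

bid 15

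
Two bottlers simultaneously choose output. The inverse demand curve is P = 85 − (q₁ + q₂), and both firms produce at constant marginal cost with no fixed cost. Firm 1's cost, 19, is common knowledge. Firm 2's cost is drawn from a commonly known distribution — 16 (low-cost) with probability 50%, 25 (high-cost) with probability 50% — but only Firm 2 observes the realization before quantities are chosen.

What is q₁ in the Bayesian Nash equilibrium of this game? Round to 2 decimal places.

22.50

Each type of Firm 2 best-responds to q₁; Firm 1 best-responds to the expected q₂ over Firm 2's types.
Firm 2 with cost c maximizes (85 − (q₁+q₂) − c)·q₂, giving q₂(c) = (85 − c − q₁)/2.
E[c₂] = 0.5·16 + 0.5·25 = 20.5
Firm 1's FOC against E[q₂] yields q₁ = (85 − 2·19 + E[c₂])/3 = (85 − 38 + 20.5)/3 = 22.5.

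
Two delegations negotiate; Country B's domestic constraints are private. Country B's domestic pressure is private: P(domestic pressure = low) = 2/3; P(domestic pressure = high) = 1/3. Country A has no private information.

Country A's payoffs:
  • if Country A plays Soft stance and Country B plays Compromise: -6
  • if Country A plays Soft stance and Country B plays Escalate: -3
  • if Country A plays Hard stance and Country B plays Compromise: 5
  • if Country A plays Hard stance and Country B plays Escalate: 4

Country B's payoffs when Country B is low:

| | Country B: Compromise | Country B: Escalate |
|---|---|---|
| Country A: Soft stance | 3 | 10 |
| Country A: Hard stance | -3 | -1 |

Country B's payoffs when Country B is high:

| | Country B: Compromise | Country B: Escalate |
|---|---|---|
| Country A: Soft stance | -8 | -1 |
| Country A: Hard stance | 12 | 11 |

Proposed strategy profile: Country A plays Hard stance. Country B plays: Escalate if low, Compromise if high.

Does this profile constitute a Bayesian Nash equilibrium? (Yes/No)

Country A plays Hard stance: E[Hard stance] = 2/3·(4) + 1/3·(5) = 13/3; E[Soft stance] = -4. Best-responding. ✓
Country B (domestic pressure low), facing Hard stance: Compromise gives -3, Escalate gives -1. Proposed Escalate is best. ✓
Country B (domestic pressure high), facing Hard stance: Compromise gives 12, Escalate gives 11. Proposed Compromise is best. ✓

Yes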